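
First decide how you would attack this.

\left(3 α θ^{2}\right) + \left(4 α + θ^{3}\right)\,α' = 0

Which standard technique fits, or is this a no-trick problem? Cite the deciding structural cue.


Best approach: the exact-equation method — d/dα of 3 α θ^{2} equals d/dθ of 4 α + θ^{3}: the form is a total differential of one potential — integrate it exactly.


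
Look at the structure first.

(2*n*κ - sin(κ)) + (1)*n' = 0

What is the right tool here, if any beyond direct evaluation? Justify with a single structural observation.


Method: a linear integrating factor — the unknown enters only to the first power against a nonzero forcing term — the integrating-factor template applies directly.


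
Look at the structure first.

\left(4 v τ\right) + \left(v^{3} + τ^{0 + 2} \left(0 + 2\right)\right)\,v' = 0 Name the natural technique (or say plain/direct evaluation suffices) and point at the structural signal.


Diagnosis: the exact-equation method — equality of cross partials is the green light — assemble the potential function term by term.


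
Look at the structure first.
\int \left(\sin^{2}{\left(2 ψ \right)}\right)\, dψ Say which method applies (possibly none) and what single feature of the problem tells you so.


Verdict: a trigonometric identity — the even trigonometric power \sin^{2}{\left(2 ψ \right)} reduces by a double-angle identity before any integration is attempted.


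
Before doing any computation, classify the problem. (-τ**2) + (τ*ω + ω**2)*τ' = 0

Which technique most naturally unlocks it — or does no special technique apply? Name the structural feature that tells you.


Method: the homogeneous substitution — solved for the derivative, the right side is unchanged under scaling ω and τ together — it depends only on the ratio τ/ω, so substitute a single ratio variable. Rewriting — with the variables' roles exchanged where the shape demands it — would expose a Bernoulli structure too; the homogeneous substitution simply reads the degrees directly.


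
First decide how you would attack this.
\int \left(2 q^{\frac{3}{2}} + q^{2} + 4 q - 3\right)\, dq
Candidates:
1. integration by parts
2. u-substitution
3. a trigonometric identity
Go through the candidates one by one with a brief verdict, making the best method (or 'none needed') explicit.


Diagnosis: no special technique — scan for structure and find none: constant multiples of powers of q, integrate directly.
- integration by parts: the nonconstant-polynomial-times-standard-kernel pattern (an exp, sine, cosine, or logarithm partner) is absent.
- u-substitution — no subexpression of the integrand serves as a whole-integral substitution inner — individual terms may offer their own, but none carries its derivative as a factor of the full integrand; a working change of variable would have to be constructed from outside the expression.
- a trigonometric identity: with no trigonometric functions present, identity rewriting has no target.


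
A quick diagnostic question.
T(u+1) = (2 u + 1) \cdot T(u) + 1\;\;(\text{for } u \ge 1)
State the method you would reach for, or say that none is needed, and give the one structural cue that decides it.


Technique: a summation factor — first-order, linear, moving coefficient 2 u + 1: the discrete analogue of an integrating factor handles it.


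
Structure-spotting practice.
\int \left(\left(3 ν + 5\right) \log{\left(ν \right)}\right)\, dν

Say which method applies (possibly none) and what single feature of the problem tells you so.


Best approach: integration by parts — logs resist antidifferentiation but differentiate beautifully; pair \log{\left(ν \right)} with the polynomial 3 ν + 5 via parts.


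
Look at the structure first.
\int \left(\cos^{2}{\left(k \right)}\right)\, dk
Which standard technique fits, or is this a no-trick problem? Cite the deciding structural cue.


Diagnosis: a trigonometric identity — \cos^{2}{\left(k \right)} carries an even exponent — trade it for double-angle cosines before integrating.


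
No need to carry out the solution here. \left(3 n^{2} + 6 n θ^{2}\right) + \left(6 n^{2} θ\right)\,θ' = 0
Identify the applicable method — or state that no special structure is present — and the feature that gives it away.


Technique: the exact-equation method — take the mixed partials of 3 n^{2} + 6 n θ^{2} and 6 n^{2} θ: they are equal, which certifies an exact differential.


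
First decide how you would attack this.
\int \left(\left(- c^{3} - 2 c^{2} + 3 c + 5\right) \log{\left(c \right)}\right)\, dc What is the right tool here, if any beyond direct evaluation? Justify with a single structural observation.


Technique: integration by parts — \log{\left(c \right)} blocks direct integration but differentiates to something rational — parts with the polynomial factor - c^{3} - 2 c^{2} + 3 c + 5 as dv.


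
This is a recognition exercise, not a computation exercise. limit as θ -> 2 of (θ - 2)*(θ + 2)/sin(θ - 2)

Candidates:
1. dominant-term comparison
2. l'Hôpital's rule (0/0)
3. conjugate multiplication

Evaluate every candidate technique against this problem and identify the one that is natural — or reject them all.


Method: l'Hôpital's rule (0/0) — plug in 2: top and bottom both hit zero, so differentiate each and retry. A first-order expansion at the point is an equally standard path; the rule packages it.
- dominant-term comparison — leading-power comparison does not apply to this form.
- l'Hôpital's rule (0/0) — applicable, and directly so.
- conjugate multiplication: no divergent radical difference is present for a conjugate pair to cancel.


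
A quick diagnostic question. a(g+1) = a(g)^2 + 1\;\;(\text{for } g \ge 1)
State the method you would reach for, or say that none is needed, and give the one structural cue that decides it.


Verdict: no special technique — the recurrence is nonlinear in the sequence terms; no linear-recurrence method fits it as written — one iterates or studies it directly.


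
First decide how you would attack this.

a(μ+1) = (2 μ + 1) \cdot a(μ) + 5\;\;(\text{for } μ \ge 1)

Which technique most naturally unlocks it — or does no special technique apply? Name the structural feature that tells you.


Diagnosis: a summation factor — the coefficient 2 μ + 1 drifts with the index, so no fixed root exists; normalizing by the cumulative product telescopes it.


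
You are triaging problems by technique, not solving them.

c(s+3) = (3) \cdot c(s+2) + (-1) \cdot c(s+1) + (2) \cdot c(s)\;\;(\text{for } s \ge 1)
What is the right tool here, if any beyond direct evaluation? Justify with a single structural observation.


Method: the characteristic-root method — because shifting s leaves the equation's coefficients unchanged, exponential trials reduce it to algebra.


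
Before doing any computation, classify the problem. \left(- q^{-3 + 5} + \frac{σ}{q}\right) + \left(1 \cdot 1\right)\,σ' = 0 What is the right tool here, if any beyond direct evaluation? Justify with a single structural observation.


Method: a linear integrating factor — the unknown enters only to the first power against a nonzero forcing term — the integrating-factor template applies directly.


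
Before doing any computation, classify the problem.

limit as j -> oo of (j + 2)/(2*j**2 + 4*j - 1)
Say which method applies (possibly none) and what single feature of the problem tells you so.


Diagnosis: dominant-term comparison — divide by the highest power of j present: lower-order terms vanish and the dominant ratio remains. As a single quotient, the ∞/∞ shape would yield to repeated differentiation as well — the growth comparison gets there in one look.


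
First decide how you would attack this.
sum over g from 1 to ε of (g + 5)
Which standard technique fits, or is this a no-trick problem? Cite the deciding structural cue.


Method: no special technique — the summand is a plain polynomial in g (expanding first if it arrives factored); standard power-sum formulas evaluate it term by term.


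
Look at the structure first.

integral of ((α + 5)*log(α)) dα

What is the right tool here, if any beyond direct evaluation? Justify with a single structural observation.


Best approach: integration by parts — logs resist antidifferentiation but differentiate beautifully; pair log(α) with the polynomial α + 5 via parts.


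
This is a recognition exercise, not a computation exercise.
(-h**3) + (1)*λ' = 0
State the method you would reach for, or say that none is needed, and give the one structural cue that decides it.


Method: no special technique — the slope is a function of h alone, so integrate both sides directly.


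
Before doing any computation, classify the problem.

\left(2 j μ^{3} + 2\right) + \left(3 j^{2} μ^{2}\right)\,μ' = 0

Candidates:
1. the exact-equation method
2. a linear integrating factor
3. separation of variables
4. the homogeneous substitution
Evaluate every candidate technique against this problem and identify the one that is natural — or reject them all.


Diagnosis: the exact-equation method — equality of cross partials is the green light — assemble the potential function term by term.
- the exact-equation method: applies; the problem has the shape this method handles.
- a linear integrating factor: the unknown enters nonlinearly (through a power, a denominator, or a transcendental function), which the linear integrating-factor recipe cannot absorb as-is — any repair would come from a preliminary substitution, not the factor.
- separation of variables — no algebra isolates the independent variable on one side and the unknown on the other.
- the homogeneous substitution — solved for the derivative, the right side changes under joint scaling of the two variables.


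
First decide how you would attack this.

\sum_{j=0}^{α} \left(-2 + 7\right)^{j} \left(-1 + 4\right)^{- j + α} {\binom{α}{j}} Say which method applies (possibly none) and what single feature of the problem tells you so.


Technique: the binomial theorem — binomial coefficients against complementary powers of (-2 + 7) and (-1 + 4): recognize the binomial expansion and resum.


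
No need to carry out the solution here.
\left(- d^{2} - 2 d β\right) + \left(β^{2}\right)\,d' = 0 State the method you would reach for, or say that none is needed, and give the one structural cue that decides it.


Diagnosis: the homogeneous substitution — scaling β and d together leaves the slope fixed — it depends only on d/β, so substitute the ratio. A Bernoulli substitution is a fair alternative on this equation directly; the homogeneous reading takes it as given.


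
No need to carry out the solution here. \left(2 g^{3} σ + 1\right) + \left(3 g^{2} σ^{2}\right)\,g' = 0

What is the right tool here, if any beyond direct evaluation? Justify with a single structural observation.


Verdict: the exact-equation method — 2 g^{3} σ + 1 and 3 g^{2} σ^{2} pass the exactness check on the nose, so no integrating factor in σ or g is needed at all.


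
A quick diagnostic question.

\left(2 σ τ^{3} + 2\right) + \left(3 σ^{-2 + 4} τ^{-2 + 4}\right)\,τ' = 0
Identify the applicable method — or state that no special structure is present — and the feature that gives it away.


Verdict: the exact-equation method — because the two cross partials coincide, the form is conservative as written — recover its potential in (σ, τ).


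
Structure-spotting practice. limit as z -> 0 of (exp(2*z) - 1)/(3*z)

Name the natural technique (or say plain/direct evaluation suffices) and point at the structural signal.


Best approach: l'Hôpital's rule (0/0) — substituting 0 gives 0 over 0; differentiate top and bottom once and re-evaluate. Known elementary limits would finish this too — the rule just bypasses the case analysis.


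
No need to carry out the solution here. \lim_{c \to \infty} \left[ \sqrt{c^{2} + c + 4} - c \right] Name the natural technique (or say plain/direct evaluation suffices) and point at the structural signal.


Verdict: conjugate multiplication — \sqrt{c^{2} + c + 4} and c both blow up, but their difference is tame once the conjugate rationalizes it.


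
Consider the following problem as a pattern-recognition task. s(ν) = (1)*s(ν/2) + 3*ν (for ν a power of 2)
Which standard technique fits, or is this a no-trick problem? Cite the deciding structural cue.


Best approach: the master substitution — treat m = log base 2 of ν as the new clock: one recursion step advances m by one while ν scales by 2.


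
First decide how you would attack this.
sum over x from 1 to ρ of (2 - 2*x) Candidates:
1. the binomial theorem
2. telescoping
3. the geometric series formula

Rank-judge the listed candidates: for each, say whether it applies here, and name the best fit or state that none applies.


Technique: no special technique — nothing telescopes and nothing is geometric; polynomial terms in x sum term by term.
- the binomial theorem — the terms do not reassemble into a binomial power.
- telescoping: as presented, consecutive terms share no shifted copy to cancel against — no rewrite is on display to change that.
- the geometric series formula — there is no constant term-to-term ratio.


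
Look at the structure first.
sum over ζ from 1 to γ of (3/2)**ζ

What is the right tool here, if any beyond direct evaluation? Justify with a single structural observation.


Method: the geometric series formula — each summand is the previous one scaled by 3/2; that constant multiplier is itself the geometric structure.


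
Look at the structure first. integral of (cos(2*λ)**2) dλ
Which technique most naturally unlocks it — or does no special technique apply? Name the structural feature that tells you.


Method: a trigonometric identity — even powers like cos(2*λ)**2 never integrate directly; the half-angle identity lowers the degree first.


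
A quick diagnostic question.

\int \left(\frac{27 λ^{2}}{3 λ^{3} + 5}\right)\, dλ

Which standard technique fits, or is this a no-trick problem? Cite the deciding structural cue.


Best approach: u-substitution — read it as f(3 λ^{3} + 5) times a constant multiple of d(3 λ^{3} + 5): one substitution, u = 3 λ^{3} + 5, finishes it.


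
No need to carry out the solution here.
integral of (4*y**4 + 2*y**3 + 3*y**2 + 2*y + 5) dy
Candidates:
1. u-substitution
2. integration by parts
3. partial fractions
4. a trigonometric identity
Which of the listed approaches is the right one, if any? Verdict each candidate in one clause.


Method: no special technique — nothing composite, nothing rational, nothing trigonometric — each constant-multiple power of y integrates by the power rule alone.
- u-substitution: any workable substitution here is cosmetic — the integrand is already in directly integrable form.
- integration by parts: parts would only shuffle a directly integrable integrand.
- partial fractions — the expression is not a ratio of polynomials that decomposes further.
- a trigonometric identity: with no trigonometric functions present, identity rewriting has no target.


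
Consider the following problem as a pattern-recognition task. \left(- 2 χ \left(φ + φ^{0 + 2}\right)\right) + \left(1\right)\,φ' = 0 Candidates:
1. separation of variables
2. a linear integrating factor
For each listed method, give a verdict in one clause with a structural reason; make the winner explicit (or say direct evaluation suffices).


Diagnosis: separation of variables — separating collects all φ-dependence with the derivative and leaves all χ-dependence opposite: variables separate. A Bernoulli rewrite would carry it as the equation stands — separating the variables needs no rearrangement either.
- separation of variables: applicable, and directly so.
- a linear integrating factor — a nonlinear term in the unknown puts this outside the integrating-factor template.


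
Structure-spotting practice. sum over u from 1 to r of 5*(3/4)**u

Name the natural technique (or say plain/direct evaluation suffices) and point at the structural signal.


Technique: the geometric series formula — each term is 3/4 times the previous one, so the geometric-series formula applies directly.


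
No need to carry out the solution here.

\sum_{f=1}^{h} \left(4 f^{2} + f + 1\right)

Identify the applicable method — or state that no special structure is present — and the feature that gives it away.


Verdict: no special technique — with only polynomial terms in f present, the classical sum-of-powers identities are all you need.


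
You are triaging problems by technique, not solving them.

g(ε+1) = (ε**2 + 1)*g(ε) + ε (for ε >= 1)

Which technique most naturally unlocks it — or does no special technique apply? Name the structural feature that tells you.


Diagnosis: a summation factor — the coefficient ε**2 + 1 drifts with the index, so no fixed root exists; normalizing by the cumulative product telescopes it.


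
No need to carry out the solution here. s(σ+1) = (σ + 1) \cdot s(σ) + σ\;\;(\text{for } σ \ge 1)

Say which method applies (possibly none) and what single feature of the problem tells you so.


Best approach: a summation factor — it is first-order linear but the coefficient σ + 1 depends on the index, so multiply through by a summation factor to telescope it.


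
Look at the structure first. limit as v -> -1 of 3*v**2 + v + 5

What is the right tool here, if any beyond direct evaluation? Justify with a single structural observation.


Diagnosis: no special technique — nothing blocks direct substitution at -1: plug in and finish.


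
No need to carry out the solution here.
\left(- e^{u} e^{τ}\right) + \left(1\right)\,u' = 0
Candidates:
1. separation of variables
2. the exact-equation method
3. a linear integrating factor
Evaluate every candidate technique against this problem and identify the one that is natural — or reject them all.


Verdict: separation of variables — all dependence on the two variables factors apart, the defining separable shape.
- separation of variables — applies; the problem has the shape this method handles.
- the exact-equation method: the cross partial derivatives disagree, so no single potential exists.
- a linear integrating factor: a nonlinear term in the unknown puts this outside the integrating-factor template.


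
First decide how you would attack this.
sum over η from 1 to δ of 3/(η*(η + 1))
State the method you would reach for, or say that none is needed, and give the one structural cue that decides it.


Diagnosis: telescoping — after splitting 3/(η*(η + 1)) into partial fractions, the pieces are shifted copies of one function and cancel telescopically.


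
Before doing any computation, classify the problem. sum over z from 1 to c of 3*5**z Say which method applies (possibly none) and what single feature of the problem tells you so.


Technique: the geometric series formula — each summand is the previous one scaled by 5; that constant multiplier is itself the geometric structure.


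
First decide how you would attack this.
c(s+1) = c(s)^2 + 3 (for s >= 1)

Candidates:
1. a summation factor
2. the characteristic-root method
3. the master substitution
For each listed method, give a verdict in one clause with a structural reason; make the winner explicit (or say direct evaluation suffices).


Diagnosis: no special technique — the unknown enters the rule nonlinearly, not as a weighted sum — no linear method is even well-posed.
- a summation factor: the recursion is nonlinear — outside the first-order linear family a summation factor addresses.
- the characteristic-root method — nonlinearity rules out exponential-mode superposition from the start.
- the master substitution — this is shift-type recursion, outside the divide-and-conquer template.


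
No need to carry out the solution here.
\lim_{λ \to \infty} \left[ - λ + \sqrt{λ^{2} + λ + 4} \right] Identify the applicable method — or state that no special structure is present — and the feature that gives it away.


Technique: conjugate multiplication — infinity minus infinity with a radical in play — multiply by the conjugate so the divergences of \sqrt{λ^{2} + λ + 4} and λ annihilate.


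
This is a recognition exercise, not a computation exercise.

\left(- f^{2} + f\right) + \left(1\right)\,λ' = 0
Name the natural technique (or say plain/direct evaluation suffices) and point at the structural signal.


Technique: no special technique — solved for the derivative, λ never appears on the right — this is a direct integration in f, not a differential-equations problem at heart.


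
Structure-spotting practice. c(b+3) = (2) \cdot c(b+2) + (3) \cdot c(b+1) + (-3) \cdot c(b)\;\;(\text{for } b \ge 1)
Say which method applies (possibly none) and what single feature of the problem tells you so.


Technique: the characteristic-root method — the recurrence is linear and homogeneous with constant coefficients, so the ansatz r^b turns it into a polynomial equation for r.


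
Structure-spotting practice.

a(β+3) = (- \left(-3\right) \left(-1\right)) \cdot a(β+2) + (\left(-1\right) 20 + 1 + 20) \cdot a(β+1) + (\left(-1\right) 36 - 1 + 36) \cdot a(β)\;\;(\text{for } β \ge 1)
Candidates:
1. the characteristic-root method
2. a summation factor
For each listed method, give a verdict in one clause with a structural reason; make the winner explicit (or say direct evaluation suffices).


Technique: the characteristic-root method — every coefficient is a fixed number and the forcing is zero — substitute r^β and read off the root equation.
- the characteristic-root method — yes — fits the structure here.
- a summation factor: the recurrence reaches back more than one step, outside the first-order family a summation factor normalizes.


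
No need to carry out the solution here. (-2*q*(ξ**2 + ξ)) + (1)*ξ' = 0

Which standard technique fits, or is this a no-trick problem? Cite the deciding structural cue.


Technique: separation of variables — all dependence on the two variables factors apart, the defining separable shape. A Bernoulli rewrite would carry it as the equation stands — separating the variables needs no rearrangement either.


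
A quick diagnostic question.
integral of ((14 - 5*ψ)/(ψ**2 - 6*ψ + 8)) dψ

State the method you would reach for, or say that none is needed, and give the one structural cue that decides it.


Diagnosis: partial fractions — break ψ**2 - 6*ψ + 8 into its roots and the integral splits into logarithm-sized bites.


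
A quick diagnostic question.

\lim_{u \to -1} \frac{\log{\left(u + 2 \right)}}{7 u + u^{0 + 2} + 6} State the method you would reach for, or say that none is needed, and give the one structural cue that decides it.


Technique: l'Hôpital's rule (0/0) — plug in -1: top and bottom both hit zero, so differentiate each and retry. A first-order expansion at the point is an equally standard path; the rule packages it.


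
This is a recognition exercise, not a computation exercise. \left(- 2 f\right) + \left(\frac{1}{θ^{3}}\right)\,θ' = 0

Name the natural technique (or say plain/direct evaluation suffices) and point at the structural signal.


Method: separation of variables — one side of the product carries the independent variable, the other the unknown — the textbook separation shape. The cross-partial test also passes here (vacuously, each side single-variable); the potential-function route would work, separation is simply more immediate.


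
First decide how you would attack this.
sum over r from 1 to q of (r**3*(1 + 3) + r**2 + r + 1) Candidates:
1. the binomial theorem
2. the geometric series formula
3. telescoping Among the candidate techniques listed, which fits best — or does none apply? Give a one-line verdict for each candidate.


Method: no special technique — the summand is a plain polynomial in r (expanding first if it arrives factored); standard power-sum formulas evaluate it term by term.
- the binomial theorem — there is no pair of bases whose matched powers would reassemble into a single binomial power.
- the geometric series formula: the term-to-term ratio changes with the index, so the geometric formula cannot close it.
- telescoping: as presented, consecutive terms share no shifted copy to cancel against — no rewrite is on display to change that.


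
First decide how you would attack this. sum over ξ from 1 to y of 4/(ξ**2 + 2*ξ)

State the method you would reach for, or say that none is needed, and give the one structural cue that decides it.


Method: telescoping — split 4/(ξ**2 + 2*ξ) by partial fractions and the pieces are one function at shifted arguments — interior terms cancel.


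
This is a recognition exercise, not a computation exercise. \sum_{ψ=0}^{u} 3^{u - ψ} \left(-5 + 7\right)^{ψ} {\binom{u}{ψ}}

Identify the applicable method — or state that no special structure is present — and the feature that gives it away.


Verdict: the binomial theorem — terms weighting {\binom{u}{ψ}} against matched powers of (-5 + 7) and 3 reassemble into ((-5 + 7) + 3)^u by the binomial theorem.


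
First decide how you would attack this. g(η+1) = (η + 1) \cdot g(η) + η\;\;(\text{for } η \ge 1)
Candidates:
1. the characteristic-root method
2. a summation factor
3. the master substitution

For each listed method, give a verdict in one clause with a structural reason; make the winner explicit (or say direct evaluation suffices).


Best approach: a summation factor — first-order linear but the coefficient η + 1 moves with the index — divide by the cumulative product and telescope.
- the characteristic-root method: the coefficients change with the index, which the root method cannot absorb.
- a summation factor — yes — fits the structure here.
- the master substitution — the recursive argument is a shift of the index, not a fixed fraction of it.


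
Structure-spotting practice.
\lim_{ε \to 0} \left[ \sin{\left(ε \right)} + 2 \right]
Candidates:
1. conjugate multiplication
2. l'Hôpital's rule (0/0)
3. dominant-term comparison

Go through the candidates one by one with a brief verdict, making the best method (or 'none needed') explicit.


Verdict: no special technique — the expression is continuous at the evaluation point — substitute directly; no indeterminate form appears.
- conjugate multiplication: the conjugate move applies to radical differences, which this is not.
- l'Hôpital's rule (0/0): evaluation at the point is determinate, so the rule has nothing to repair.
- dominant-term comparison: this limit is not decided by comparing leading-term growth at infinity.


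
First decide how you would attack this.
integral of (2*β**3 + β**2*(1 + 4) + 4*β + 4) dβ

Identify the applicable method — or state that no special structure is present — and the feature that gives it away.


Diagnosis: no special technique — the integrand is a sum of constant multiples of powers of β — integrate term by term.


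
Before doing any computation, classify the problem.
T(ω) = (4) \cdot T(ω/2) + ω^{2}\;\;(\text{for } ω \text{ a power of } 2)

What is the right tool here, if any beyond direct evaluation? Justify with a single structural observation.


Technique: the master substitution — the argument shrinks by the factor 2, so measure the index on a logarithmic scale and the recursion becomes a shift.


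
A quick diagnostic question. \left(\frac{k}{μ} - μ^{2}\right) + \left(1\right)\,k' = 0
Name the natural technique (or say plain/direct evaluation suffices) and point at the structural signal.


Best approach: a linear integrating factor — linear in the unknown with genuine forcing: multiply through by the exponential of the integrated coefficient and the left side closes into one derivative.


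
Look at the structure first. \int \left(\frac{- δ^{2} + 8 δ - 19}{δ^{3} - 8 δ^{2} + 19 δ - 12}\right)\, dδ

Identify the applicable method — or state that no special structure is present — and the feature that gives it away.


Verdict: partial fractions — the bottom, δ^{3} - 8 δ^{2} + 19 δ - 12, comes apart into simple factors, and a proper rational function over split factors decomposes.


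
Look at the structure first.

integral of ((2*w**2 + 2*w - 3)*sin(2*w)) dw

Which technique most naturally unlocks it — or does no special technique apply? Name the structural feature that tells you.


Best approach: integration by parts — 2*w**2 + 2*w - 3 dies after finitely many derivatives while sin(2*w) cycles under integration — the tabular/parts setup.


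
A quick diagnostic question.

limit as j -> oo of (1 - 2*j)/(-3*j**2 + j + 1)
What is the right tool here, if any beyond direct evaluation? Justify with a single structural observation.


Method: dominant-term comparison — divide by the highest power of j present: lower-order terms vanish and the dominant ratio remains. Differentiating the expression as a single quotient would eventually settle it as well; matching dominant growth settles it immediately.


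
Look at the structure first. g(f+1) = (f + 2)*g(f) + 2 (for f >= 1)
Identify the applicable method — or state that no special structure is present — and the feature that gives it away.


Verdict: a summation factor — first-order linear but the coefficient f + 2 moves with the index — divide by the cumulative product and telescope.


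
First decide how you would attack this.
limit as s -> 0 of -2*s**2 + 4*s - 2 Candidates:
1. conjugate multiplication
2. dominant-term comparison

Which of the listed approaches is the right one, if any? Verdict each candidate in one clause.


Method: no special technique — no vanishing denominator and no indeterminate clash at the point — evaluation is immediate.
- conjugate multiplication — multiplying by a conjugate would not remove any indeterminacy here.
- dominant-term comparison — this limit is not decided by comparing leading-term growth at infinity.


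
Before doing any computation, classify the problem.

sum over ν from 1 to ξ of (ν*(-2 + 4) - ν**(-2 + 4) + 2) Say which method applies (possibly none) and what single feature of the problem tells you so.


Diagnosis: no special technique — the sum is polynomial through and through; closed forms for each power of ν finish it directly.


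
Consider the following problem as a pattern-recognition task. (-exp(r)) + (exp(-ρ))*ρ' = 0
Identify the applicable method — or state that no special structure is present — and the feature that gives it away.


Technique: separation of variables — one side of the product carries the independent variable, the other the unknown — the textbook separation shape. One could also solve this as an exact equation; with each coefficient in its own variable, separating is the same work with fewer steps.


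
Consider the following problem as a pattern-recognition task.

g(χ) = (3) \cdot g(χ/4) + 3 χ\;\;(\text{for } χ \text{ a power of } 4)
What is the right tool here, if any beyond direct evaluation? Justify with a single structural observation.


Verdict: the master substitution — treat m = log base 4 of χ as the new clock: one recursion step advances m by one while χ scales by 4.


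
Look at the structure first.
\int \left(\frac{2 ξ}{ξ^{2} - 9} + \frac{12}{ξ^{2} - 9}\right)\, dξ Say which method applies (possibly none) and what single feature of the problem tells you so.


Method: partial fractions — the integrand is a proper rational function and its denominator ξ^{2} - 9 factors into distinct pieces, so it splits into simple fractions.


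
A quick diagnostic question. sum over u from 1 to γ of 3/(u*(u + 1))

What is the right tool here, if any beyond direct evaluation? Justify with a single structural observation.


Diagnosis: telescoping — 3/(u*(u + 1)) is a collapsed telescope: expand it into simple fractions to see the cancellation.


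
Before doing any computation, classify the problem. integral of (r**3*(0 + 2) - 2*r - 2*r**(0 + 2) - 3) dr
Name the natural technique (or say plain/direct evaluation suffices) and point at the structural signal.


Technique: no special technique — a term-by-term power-rule job in r; no substitution or rearrangement earns its keep here.


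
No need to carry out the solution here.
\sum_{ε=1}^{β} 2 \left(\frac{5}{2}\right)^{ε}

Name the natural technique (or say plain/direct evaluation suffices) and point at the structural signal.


Diagnosis: the geometric series formula — each summand is the previous one scaled by \frac{5}{2}; that constant multiplier is itself the geometric structure.


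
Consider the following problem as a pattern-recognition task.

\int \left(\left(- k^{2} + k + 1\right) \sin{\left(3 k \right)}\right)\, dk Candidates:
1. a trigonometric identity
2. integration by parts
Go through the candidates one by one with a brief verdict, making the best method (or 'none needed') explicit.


Best approach: integration by parts — a polynomial factor - k^{2} + k + 1 multiplies \sin{\left(3 k \right)}; differentiating - k^{2} + k + 1 lowers its degree while \sin{\left(3 k \right)} integrates cleanly, so parts wins.
- a trigonometric identity — neither the even-power reduction nor the product-to-sum identity applies to this structure.
- integration by parts — a fit — the right tool for this form.


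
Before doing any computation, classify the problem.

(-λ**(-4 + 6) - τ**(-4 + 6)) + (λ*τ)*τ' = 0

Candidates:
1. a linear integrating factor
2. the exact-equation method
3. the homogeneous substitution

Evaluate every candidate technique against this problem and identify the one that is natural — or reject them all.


Verdict: the homogeneous substitution — the slope's numerator and denominator share total degree; set v = τ/λ and the equation drops to separable form. A Bernoulli substitution is a fair alternative on this equation directly; the homogeneous reading takes it as given.
- a linear integrating factor: a nonlinear term in the unknown puts this outside the integrating-factor template.
- the exact-equation method — exactness fails on the nose — the mixed partials do not match.
- the homogeneous substitution — a fit — the right tool for this form.


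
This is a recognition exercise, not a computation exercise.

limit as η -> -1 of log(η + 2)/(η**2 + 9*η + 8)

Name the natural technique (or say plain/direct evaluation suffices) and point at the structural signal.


Verdict: l'Hôpital's rule (0/0) — both numerator and denominator vanish at -1: the genuine 0/0 indeterminate that l'Hôpital exists for. Expanding numerator and denominator to first order gives the same value — the rule automates exactly that.


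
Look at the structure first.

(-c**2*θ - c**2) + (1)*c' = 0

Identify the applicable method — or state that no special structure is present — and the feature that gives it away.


Method: separation of variables — all dependence on the two variables factors apart, the defining separable shape.


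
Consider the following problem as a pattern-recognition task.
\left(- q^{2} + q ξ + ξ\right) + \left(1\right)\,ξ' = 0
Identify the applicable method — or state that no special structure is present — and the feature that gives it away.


Diagnosis: a linear integrating factor — the unknown enters only to the first power against a nonzero forcing term — the integrating-factor template applies directly.


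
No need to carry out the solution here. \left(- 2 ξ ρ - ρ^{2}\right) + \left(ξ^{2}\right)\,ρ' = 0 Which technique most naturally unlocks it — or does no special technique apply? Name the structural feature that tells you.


Best approach: the homogeneous substitution — solved for the derivative, the right side is unchanged under scaling ξ and ρ together — it depends only on the ratio ρ/ξ, so substitute a single ratio variable. A Bernoulli rewrite works here as the equation stands — the homogeneous substitution is the more immediate reading.


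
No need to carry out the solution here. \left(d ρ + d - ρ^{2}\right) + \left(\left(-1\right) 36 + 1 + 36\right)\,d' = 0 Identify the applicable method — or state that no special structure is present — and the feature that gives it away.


Verdict: a linear integrating factor — the unknown enters only to the first power against a nonzero forcing term — the integrating-factor template applies directly.


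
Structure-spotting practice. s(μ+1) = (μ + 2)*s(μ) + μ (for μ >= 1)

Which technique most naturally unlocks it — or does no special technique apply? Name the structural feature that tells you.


Best approach: a summation factor — the coefficient μ + 2 drifts with the index, so no fixed root exists; normalizing by the cumulative product telescopes it.


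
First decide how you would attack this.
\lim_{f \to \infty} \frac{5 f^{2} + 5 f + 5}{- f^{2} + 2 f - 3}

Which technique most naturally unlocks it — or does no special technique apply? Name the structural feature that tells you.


Diagnosis: dominant-term comparison — divide by the highest power of f present: lower-order terms vanish and the dominant ratio remains. As a single quotient, the ∞/∞ shape would yield to repeated differentiation as well — the growth comparison gets there in one look.


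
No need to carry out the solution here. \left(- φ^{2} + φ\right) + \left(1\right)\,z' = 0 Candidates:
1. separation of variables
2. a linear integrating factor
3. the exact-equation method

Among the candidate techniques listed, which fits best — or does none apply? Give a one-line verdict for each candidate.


Technique: no special technique — solved for the derivative, no z appears — this is antidifferentiation in φ wearing ODE clothing.
- separation of variables: with no unknown in the slope, separating variables is a formality — the equation integrates directly.
- a linear integrating factor: with the unknown absent the integrating factor is a formality; direct integration is the working structure.
- the exact-equation method: no dependence on the unknown anywhere: exactness is a label without content here.


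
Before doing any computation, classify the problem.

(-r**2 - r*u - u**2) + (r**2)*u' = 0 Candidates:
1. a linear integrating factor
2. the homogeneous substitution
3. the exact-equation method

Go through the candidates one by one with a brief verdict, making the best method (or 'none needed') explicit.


Diagnosis: the homogeneous substitution — the slope's numerator and denominator share total degree; set v = u/r and the equation drops to separable form.
- a linear integrating factor — a nonlinear term in the unknown puts this outside the integrating-factor template.
- the homogeneous substitution: applies; the problem has the shape this method handles.
- the exact-equation method: exactness fails on the nose — the mixed partials do not match.


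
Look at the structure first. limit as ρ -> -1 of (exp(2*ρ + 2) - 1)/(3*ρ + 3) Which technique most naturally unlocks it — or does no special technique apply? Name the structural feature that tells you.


Best approach: l'Hôpital's rule (0/0) — both numerator and denominator vanish at -1: the genuine 0/0 indeterminate that l'Hôpital exists for. The standard small-argument limits would also carry it; the rule is the systematic route.


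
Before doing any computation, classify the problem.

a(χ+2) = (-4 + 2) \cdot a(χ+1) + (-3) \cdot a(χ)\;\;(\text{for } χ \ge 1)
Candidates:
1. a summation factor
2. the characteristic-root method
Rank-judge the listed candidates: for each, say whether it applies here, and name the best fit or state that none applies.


Method: the characteristic-root method — constant coefficients and linearity mean the ansatz r^χ reduces it to solving the characteristic polynomial.
- a summation factor: a summation factor telescopes one-step recursions; this one carries higher-order memory.
- the characteristic-root method — applies; the problem has the shape this method handles.
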